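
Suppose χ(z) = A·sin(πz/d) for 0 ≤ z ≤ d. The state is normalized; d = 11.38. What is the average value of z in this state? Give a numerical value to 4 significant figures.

⟨z⟩ ≈ 5.690

The expectation value is the |χ|²-weighted average of z: ∫ z|χ|² dz.
The ratio of the moment integral to the normalization integral gives ⟨z⟩ = d/2.
With d = 11.38, ⟨z⟩ = 5.6900.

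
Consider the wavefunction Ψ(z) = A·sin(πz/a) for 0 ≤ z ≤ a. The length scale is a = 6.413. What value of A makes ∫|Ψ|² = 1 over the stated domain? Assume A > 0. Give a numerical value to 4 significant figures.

Require ∫ |Ψ|² dz = 1 over the whole domain.
∫|Ψ|² dz = A²·(a/2).
Setting this equal to 1 gives A² = 1/(a/2).
With a = 6.413: A² = 0.31187 and A = 0.55845.

A ≈ 0.5585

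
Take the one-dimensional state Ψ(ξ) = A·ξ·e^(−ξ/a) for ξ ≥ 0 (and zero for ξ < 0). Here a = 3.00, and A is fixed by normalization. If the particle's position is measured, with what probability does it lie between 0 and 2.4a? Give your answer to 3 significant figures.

P ≈ 0.857

P = ∫_{0}^{2.4a} |Ψ(ξ)|² dξ.
The normalization integral ∫|Ψ|²dξ over the whole domain equals a^3/4·A², and A² cancels in the ratio.
Let u = ξ/a; then A² and the length scale cancel, so P = ∫_{0}^{2.4} u^2·e^(-2·u) du ÷ ∫_{0}^{∞} u^2·e^(-2·u) du.
An antiderivative of u^2·e^(-2·u) is -(2·u^2 + 2·u + 1)·e^(-2·u)/4; evaluating from 0 to 2.4 gives 1/4 - 433·e^(-24/5)/100, while the full integral is 1/4.
This works out to P = 0.8575.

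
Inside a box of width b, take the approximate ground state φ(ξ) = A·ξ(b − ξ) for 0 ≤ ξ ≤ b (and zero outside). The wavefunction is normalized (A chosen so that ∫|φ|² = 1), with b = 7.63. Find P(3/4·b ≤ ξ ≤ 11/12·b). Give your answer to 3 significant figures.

P ≈ 0.0984

|φ|² is the probability density, so P = ∫_{3/4·b}^{11/12·b} |φ|² dξ.
Since A² = 1/(b^5/30), this is the region integral divided by the full normalization integral.
Substituting u = ξ/b, A² and the length scale cancel in the ratio: P = ∫_{3/4}^{11/12} u^2·(1 - u)^2 du / ∫_{0}^{1} u^2·(1 - u)^2 du.
With ∫ u^2·(1 - u)^2 du = u^3·(6·u^2 - 15·u + 10)/30 + C, the region integral is ≈ 0.0032809 and the full one is 1/30.
This works out to P = 0.09843.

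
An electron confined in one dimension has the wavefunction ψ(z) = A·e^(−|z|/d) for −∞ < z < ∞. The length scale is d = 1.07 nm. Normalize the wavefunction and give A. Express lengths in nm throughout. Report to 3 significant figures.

The normalization condition is ∫|ψ|² dz = 1 from −∞ to ∞.
Carrying out the integral gives A² · d.
So A² = (d)^(−1).
With d = 1.07: A² = 0.9346 and A = 0.9667.

A ≈ 0.967 nm^(-1/2)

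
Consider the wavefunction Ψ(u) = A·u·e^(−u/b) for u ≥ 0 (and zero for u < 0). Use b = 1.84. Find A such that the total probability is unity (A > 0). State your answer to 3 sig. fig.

Require ∫ |Ψ|² du = 1 over the whole domain.
With ∫₀^∞ u^2 e^(−αu) du = 2!/α^3, ∫|Ψ|² du = A²·(b^3/4).
Hence A² = 1/[b^3/4].
With b = 1.84: A² = 0.6421 and A = 0.8013.

A ≈ 0.801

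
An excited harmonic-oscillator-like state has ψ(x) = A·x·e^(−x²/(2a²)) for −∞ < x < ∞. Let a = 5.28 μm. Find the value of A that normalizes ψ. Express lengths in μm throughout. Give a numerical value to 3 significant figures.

The normalization condition is ∫|ψ|² dx = 1 from −∞ to ∞.
∫|ψ|² dx = A²·(√(π)·a^3/2).
Setting this equal to 1 gives A² = 1/(√(π)·a^3/2).
Substituting a = 5.28 gives A² = 0.007666, so A = 0.08755.

A ≈ 0.0876 μm^(-3/2)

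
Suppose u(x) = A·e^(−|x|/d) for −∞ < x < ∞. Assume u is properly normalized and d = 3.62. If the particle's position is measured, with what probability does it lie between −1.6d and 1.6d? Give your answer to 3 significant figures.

|u|² is the probability density, so P = ∫_{−1.6d}^{1.6d} |u|² dx.
With A² fixed by ∫|u|² = 1, i.e. A² = (d)^(−1), substitute and integrate.
Both integrals are even about x = 0, so only the x ≥ 0 halves are needed (the factors of 2 cancel). Substituting t = x/d, A² and the length scale cancel in the ratio: P = ∫_{0}^{1.6} e^(-2·t) dt / ∫_{0}^{∞} e^(-2·t) dt.
Using ∫ e^(-2·t) dt = -e^(-2·t)/2, the numerator is 1/2 - e^(-16/5)/2 and the denominator is 1/2.
Taking the ratio, P = 0.9592.

P ≈ 0.959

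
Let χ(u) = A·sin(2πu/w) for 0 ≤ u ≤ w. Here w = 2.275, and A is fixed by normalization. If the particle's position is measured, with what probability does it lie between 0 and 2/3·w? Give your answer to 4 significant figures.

P ≈ 0.5978

P = ∫_{0}^{2/3·w} |χ(u)|² du.
With A² fixed by ∫|χ|² = 1, i.e. A² = (w/2)^(−1), substitute and integrate.
In terms of t = u/w (A² and the length scale cancel between numerator and denominator), P = [∫_{0}^{2/3} sin(2·π·t)^2 dt] / [∫_{0}^{1} sin(2·π·t)^2 dt].
Using ∫ sin(2·π·t)^2 dt = t/2 - sin(4·π·t)/(8·π), the numerator is -√(3)/(16·π) + 1/3 and the denominator is 1/2.
Evaluating gives P = -√(3)/(8·π) + 2/3.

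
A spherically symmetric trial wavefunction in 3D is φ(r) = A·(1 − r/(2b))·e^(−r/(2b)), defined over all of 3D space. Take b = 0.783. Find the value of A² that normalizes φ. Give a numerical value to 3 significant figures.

Normalization requires ∫|φ|² 4πr² dr = 1, integrated from 0 to ∞.
The angular integral contributes 4π, leaving ∫₀^∞ r²|φ|² dr.
∫|φ|² 4πr² dr = A²·(8·π·b^3).
Setting this equal to 1 gives A² = 1/(8·π·b^3).
Plugging in b = 0.783 yields A = 0.2879.

A^2 ≈ 0.0829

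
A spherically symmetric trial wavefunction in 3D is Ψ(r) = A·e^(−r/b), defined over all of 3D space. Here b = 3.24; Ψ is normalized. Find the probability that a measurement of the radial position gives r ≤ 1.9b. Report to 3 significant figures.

P ≈ 0.731

Integrate the radial probability density 4πr²|Ψ|² over r ≤ 1.9b.
The full normalization integral is A²·[π·b^3] = 1, fixing A².
In terms of u = r/b (A², 4π and the length scale all cancel between numerator and denominator), P = [∫_{0}^{1.9} u^2·e^(-2·u) du] / [∫_{0}^{∞} u^2·e^(-2·u) du].
An antiderivative of u^2·e^(-2·u) is -(2·u^2 + 2·u + 1)·e^(-2·u)/4; evaluating from 0 to 1.9 gives 1/4 - 601·e^(-19/5)/200, while the full integral is 1/4.
The region integral divided by the full integral gives P = 0.7311.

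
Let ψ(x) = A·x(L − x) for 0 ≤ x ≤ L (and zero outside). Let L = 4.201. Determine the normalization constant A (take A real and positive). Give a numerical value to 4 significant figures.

We need A² ∫|f|² dx = 1, taking the integral from 0 to L.
Expanding the polynomial and integrating term by term, the integral (without the A² prefactor) comes out to L^5/30.
Setting this equal to 1 gives A² = 1/(L^5/30).
Substituting L = 4.201 gives A² = 0.022928, so A = 0.15142.

A ≈ 0.1514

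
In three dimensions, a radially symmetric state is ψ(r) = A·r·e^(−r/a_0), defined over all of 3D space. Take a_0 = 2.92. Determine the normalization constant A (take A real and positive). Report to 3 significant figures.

A ≈ 0.0224

Normalization requires ∫|ψ|² 4πr² dr = 1, integrated from 0 to ∞.
In 3D with spherical symmetry the volume element is 4πr² dr.
∫|ψ|² 4πr² dr = A²·(3·π·a_0^5).
So A² = (3·π·a_0^5)^(−1).
Plugging in a_0 = 2.92 yields A = 0.02236.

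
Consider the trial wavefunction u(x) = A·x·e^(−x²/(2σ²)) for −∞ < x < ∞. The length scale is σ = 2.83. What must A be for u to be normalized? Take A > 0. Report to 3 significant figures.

The normalization condition is ∫|u|² dx = 1 from −∞ to ∞.
Carrying out the integral gives A² · √(π)·σ^3/2.
Hence A² = 1/[√(π)·σ^3/2].
With σ = 2.83: A² = 0.04978 and A = 0.2231.

A ≈ 0.223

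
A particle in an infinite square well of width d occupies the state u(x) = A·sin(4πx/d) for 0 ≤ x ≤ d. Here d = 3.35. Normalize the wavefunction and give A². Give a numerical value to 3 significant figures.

A^2 ≈ 0.597

The normalization condition is ∫|u|² dx = 1 from 0 to d.
With u = A·sin(4πx/d), the integral evaluates to A²·[d/2].
Hence A² = 1/[d/2].
With d = 3.35: A² = 0.5970 and A = 0.7727.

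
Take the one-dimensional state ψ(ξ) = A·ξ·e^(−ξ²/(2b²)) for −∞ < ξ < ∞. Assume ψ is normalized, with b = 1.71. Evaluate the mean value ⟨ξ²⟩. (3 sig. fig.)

The expectation value is the |ψ|²-weighted average of ξ^2: ∫ ξ^2|ψ|² dξ.
Using the Gaussian integral ∫_{−∞}^{∞} e^(−αξ²) dξ = √(π/α), evaluating both integrals, ⟨ξ²⟩ = 3·b^2/2.
Putting b = 1.71 gives 4.386.

⟨ξ^2⟩ ≈ 4.39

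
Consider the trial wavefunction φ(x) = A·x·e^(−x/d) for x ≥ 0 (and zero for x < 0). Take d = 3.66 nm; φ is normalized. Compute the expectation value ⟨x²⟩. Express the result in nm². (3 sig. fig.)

⟨x²⟩ = ∫ x^2 |φ|² dx over the full domain.
Using ∫₀^∞ xⁿ e^(−αx) dx = n!/αⁿ⁺¹, evaluating both integrals, ⟨x²⟩ = 3·d^2.
Putting d = 3.66 gives 40.19.

⟨x^2⟩ ≈ 40.2 nm^2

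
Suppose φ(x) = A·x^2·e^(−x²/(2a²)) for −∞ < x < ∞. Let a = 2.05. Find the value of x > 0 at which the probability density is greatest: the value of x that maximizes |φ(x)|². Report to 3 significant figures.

Set d/dx [|φ(x)|²] = 0 and solve for x > 0.
Solving yields x = √(2)·a.
With a = 2.05, the value of x > 0 at which the probability density is greatest is 2.899.

x ≈ 2.90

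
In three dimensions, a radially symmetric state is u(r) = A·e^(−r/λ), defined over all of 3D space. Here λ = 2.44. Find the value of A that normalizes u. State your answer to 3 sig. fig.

A ≈ 0.148

The normalization condition is ∫|u|² 4πr² dr = 1 from 0 to ∞.
Using ∫₀^∞ rⁿ e^(−αr) dr = n!/αⁿ⁺¹, carrying out the integral gives A² · π·λ^3.
Plugging in λ = 2.44 yields A = 0.1480.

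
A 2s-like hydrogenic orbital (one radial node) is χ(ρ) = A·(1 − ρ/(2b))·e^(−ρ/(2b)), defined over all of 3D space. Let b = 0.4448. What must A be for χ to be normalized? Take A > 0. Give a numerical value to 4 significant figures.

Require ∫ |χ|² 4πρ² dρ = 1 over the whole domain.
In 3D with spherical symmetry the volume element is 4πρ² dρ.
Carrying out the integral gives A² · 8·π·b^3.
Setting this equal to 1 gives A² = 1/(8·π·b^3).
With b = 0.4448: A² = 0.45213 and A = 0.67241.

A ≈ 0.6724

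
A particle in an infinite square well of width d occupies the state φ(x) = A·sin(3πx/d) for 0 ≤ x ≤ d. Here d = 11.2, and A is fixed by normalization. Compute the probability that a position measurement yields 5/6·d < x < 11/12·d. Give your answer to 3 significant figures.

P = ∫_{5/6·d}^{11/12·d} |φ(x)|² dx.
The normalization integral ∫|φ|²dx over the whole domain equals d/2·A², and A² cancels in the ratio.
In terms of u = x/d (A² and the length scale cancel between numerator and denominator), P = [∫_{5/6}^{11/12} sin(3·π·u)^2 du] / [∫_{0}^{1} sin(3·π·u)^2 du].
With ∫ sin(3·π·u)^2 du = u/2 - sin(6·π·u)/(12·π) + C, the region integral is 1/(12·π) + 1/24 and the full one is 1/2.
Evaluating gives P = (2 + π)/(12·π).

P ≈ 0.136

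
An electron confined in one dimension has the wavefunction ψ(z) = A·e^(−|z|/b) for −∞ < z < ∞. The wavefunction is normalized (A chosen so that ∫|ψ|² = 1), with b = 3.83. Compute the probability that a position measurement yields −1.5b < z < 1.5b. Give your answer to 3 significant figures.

P = ∫_{−1.5b}^{1.5b} |ψ(z)|² dz.
The normalization integral ∫|ψ|²dz over the whole domain equals b·A², and A² cancels in the ratio.
Both integrals are even about z = 0, so only the z ≥ 0 halves are needed (the factors of 2 cancel). In terms of u = z/b (A² and the length scale cancel between numerator and denominator), P = [∫_{0}^{1.5} e^(-2·u) du] / [∫_{0}^{∞} e^(-2·u) du].
An antiderivative of e^(-2·u) is -e^(-2·u)/2; evaluating from 0 to 1.5 gives 1/2 - e^(-3)/2, while the full integral is 1/2.
Taking the ratio, P = 0.9502.

P ≈ 0.950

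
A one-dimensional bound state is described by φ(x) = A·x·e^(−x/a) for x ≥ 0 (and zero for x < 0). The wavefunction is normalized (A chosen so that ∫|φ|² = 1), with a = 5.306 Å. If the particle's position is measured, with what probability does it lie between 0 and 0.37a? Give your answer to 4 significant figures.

|φ|² is the probability density, so P = ∫_{0}^{0.37a} |φ|² dx.
The normalization integral ∫|φ|²dx over the whole domain equals a^3/4·A², and A² cancels in the ratio.
Let u = x/a; then A² and the length scale cancel, so P = ∫_{0}^{0.37} u^2·e^(-2·u) du ÷ ∫_{0}^{∞} u^2·e^(-2·u) du.
Using ∫ u^2·e^(-2·u) du = -(2·u^2 + 2·u + 1)·e^(-2·u)/4, the numerator is ≈ 0.00979700 and the denominator is 1/4.
The result is P = 0.039188.

P ≈ 0.03919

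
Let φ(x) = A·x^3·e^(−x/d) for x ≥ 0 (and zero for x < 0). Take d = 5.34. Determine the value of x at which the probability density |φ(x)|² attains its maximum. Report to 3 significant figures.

x ≈ 16.0

The maximum of |φ(x)|² occurs where its derivative vanishes.
Solving yields x = 3·d.
With d = 5.34, the most probable position is 16.02.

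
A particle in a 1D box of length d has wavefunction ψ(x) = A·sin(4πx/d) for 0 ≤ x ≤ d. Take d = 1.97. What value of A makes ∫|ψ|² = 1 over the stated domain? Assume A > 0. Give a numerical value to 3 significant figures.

A ≈ 1.01

We need A² ∫|f|² dx = 1, taking the integral from 0 to d.
With ψ = A·sin(4πx/d), the integral evaluates to A²·[d/2].
Hence A² = 1/[d/2].
With d = 1.97: A² = 1.015 and A = 1.008.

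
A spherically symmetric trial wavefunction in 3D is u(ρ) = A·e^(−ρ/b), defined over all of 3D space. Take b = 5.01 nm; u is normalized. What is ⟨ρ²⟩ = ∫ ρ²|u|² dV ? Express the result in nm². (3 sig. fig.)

The expectation value is the |u|²-weighted average of ρ^2: ∫ ρ^2|u|² 4πρ² dρ.
Recall ∫₀^∞ ρ^m e^(−ρ/β) dρ = m!·β^(m+1), since the A² factors cancel between numerator and denominator, ⟨ρ²⟩ = 3·b^2.
Putting b = 5.01 gives 75.30.

⟨ρ^2⟩ ≈ 75.3 nm^2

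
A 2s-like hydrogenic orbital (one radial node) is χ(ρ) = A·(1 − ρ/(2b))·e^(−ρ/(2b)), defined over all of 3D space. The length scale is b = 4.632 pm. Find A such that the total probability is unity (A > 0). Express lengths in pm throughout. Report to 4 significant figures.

The normalization condition is ∫|χ|² 4πρ² dρ = 1 from 0 to ∞.
In 3D with spherical symmetry the volume element is 4πρ² dρ.
Using ∫₀^∞ ρⁿ e^(−αρ) dρ = n!/αⁿ⁺¹, with χ = A·(1 − ρ/(2b))·e^(−ρ/(2b)), the integral evaluates to A²·[8·π·b^3].
So A² = (8·π·b^3)^(−1).
With b = 4.632: A² = 0.00040036 and A = 0.020009.

A ≈ 0.02001 pm^(-3/2)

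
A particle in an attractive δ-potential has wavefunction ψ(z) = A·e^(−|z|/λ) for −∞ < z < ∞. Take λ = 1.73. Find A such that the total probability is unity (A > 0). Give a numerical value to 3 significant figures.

Normalization requires ∫|ψ|² dz = 1, integrated from −∞ to ∞.
Recall ∫₀^∞ z^m e^(−z/β) dz = m!·β^(m+1), the integral (without the A² prefactor) comes out to λ.
Setting this equal to 1 gives A² = 1/(λ).
With λ = 1.73: A² = 0.5780 and A = 0.7603.

A ≈ 0.760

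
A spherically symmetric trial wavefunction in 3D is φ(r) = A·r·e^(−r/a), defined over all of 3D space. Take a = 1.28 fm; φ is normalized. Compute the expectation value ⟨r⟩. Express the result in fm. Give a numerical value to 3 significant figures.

⟨r⟩ ≈ 3.20 fm

⟨r⟩ = ∫ r |φ|² 4πr² dr over the full domain.
Using ∫₀^∞ rⁿ e^(−αr) dr = n!/αⁿ⁺¹, since the A² factors cancel between numerator and denominator, ⟨r⟩ = 5·a/2.
Putting a = 1.28 gives 3.200.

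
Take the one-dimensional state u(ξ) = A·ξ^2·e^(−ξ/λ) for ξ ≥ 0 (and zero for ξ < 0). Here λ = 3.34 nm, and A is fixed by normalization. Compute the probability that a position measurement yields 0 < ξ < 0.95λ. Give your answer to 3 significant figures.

P ≈ 0.0441

The probability is P = ∫ |u|² dξ over [0, 0.95λ].
Since A² = 1/(3·λ^5/4), this is the region integral divided by the full normalization integral.
Let t = ξ/λ; then A² and the length scale cancel, so P = ∫_{0}^{0.95} t^4·e^(-2·t) dt ÷ ∫_{0}^{∞} t^4·e^(-2·t) dt.
Using ∫ t^4·e^(-2·t) dt = -(t^4/2 + t^3 + 3·t^2/2 + 3·t/2 + 3/4)·e^(-2·t), the numerator is ≈ 0.033061 and the denominator is 3/4.
The result is P = 0.04408.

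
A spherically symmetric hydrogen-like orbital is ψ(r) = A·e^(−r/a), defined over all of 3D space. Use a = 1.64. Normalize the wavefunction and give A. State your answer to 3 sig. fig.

Normalization requires ∫|ψ|² 4πr² dr = 1, integrated from 0 to ∞.
The angular integral contributes 4π, leaving ∫₀^∞ r²|ψ|² dr.
With ψ = A·e^(−r/a), the integral evaluates to A²·[π·a^3].
Setting this equal to 1 gives A² = 1/(π·a^3).
Plugging in a = 1.64 yields A = 0.2686.

A ≈ 0.269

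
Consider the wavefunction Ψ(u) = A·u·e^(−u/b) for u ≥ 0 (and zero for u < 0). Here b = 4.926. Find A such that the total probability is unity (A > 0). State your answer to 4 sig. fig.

Normalization requires ∫|Ψ|² du = 1, integrated from 0 to ∞.
With ∫₀^∞ u^2 e^(−αu) du = 2!/α^3, the integral (without the A² prefactor) comes out to b^3/4.
So A² = (b^3/4)^(−1).
Substituting b = 4.926 gives A² = 0.033464, so A = 0.18293.

A ≈ 0.1829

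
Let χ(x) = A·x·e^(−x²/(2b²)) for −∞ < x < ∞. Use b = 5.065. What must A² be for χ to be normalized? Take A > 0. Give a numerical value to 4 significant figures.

A^2 ≈ 0.008684

We need A² ∫|f|² dx = 1, taking the integral from −∞ to ∞.
∫|χ|² dx = A²·(√(π)·b^3/2).
Hence A² = 1/[√(π)·b^3/2].
With b = 5.065: A² = 0.0086839 and A = 0.093188.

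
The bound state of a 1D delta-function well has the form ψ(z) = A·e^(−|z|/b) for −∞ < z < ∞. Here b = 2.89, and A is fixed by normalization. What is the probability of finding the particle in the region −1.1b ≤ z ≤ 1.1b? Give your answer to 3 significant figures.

The probability is P = ∫ |ψ|² dz over [−1.1b, 1.1b].
The normalization integral ∫|ψ|²dz over the whole domain equals b·A², and A² cancels in the ratio.
By symmetry take twice the z ≥ 0 contribution in numerator and denominator; the 2's cancel. Let u = z/b; then A² and the length scale cancel, so P = ∫_{0}^{1.1} e^(-2·u) du ÷ ∫_{0}^{∞} e^(-2·u) du.
Using ∫ e^(-2·u) du = -e^(-2·u)/2, the numerator is 1/2 - e^(-11/5)/2 and the denominator is 1/2.
Evaluating gives P = 0.8892.

P ≈ 0.889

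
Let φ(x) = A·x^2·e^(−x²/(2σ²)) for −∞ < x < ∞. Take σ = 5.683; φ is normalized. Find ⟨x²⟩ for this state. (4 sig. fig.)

⟨x^2⟩ ≈ 80.74

The expectation value is the |φ|²-weighted average of x^2: ∫ x^2|φ|² dx.
Evaluating both integrals, ⟨x²⟩ = 5·σ^2/2.
Putting σ = 5.683 gives 80.741.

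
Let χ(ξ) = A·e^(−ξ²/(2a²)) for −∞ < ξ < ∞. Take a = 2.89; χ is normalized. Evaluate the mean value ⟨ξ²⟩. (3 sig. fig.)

⟨ξ^2⟩ ≈ 4.18

The expectation value is the |χ|²-weighted average of ξ^2: ∫ ξ^2|χ|² dξ.
With ∫_{−∞}^{∞} ξ^(2m) e^(−αξ²) dξ = (2m−1)!!·√π / (2^m α^(m+1/2)), evaluating both integrals, ⟨ξ²⟩ = a^2/2.
Putting a = 2.89 gives 4.176.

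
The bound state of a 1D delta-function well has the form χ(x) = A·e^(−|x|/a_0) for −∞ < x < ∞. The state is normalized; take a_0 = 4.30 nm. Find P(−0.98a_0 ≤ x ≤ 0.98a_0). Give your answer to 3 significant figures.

P ≈ 0.859

|χ|² is the probability density, so P = ∫_{−0.98a_0}^{0.98a_0} |χ|² dx.
The normalization integral ∫|χ|²dx over the whole domain equals a_0·A², and A² cancels in the ratio.
By symmetry take twice the x ≥ 0 contribution in numerator and denominator; the 2's cancel. In terms of u = x/a_0 (A² and the length scale cancel between numerator and denominator), P = [∫_{0}^{0.98} e^(-2·u) du] / [∫_{0}^{∞} e^(-2·u) du].
Using ∫ e^(-2·u) du = -e^(-2·u)/2, the numerator is 1/2 - e^(-49/25)/2 and the denominator is 1/2.
This works out to P = 0.8591.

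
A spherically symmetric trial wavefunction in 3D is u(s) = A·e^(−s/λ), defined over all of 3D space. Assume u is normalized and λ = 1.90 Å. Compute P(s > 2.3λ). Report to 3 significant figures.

P = ∫ |u|² 4πs² ds over s > 2.3λ.
A² is fixed by ∫₀^∞ 4πs²|u|² ds = 1, i.e. A² = (π·λ^3)^(−1).
Let t = s/λ; then A², 4π and the length scale all cancel, so P = ∫_{2.3}^{∞} t^2·e^(-2·t) dt ÷ ∫_{0}^{∞} t^2·e^(-2·t) dt.
With ∫ t^2·e^(-2·t) dt = -(2·t^2 + 2·t + 1)·e^(-2·t)/4 + C, the region integral is 809·e^(-23/5)/200 and the full one is 1/4.
The region integral divided by the full integral gives P = 0.1626.

P ≈ 0.163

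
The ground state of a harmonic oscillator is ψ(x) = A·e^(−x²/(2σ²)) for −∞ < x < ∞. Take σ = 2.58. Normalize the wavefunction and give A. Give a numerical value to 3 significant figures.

Require ∫ |ψ|² dx = 1 over the whole domain.
Carrying out the integral gives A² · √(π)·σ.
Setting this equal to 1 gives A² = 1/(√(π)·σ).
Substituting σ = 2.58 gives A² = 0.2187, so A = 0.4676.

A ≈ 0.468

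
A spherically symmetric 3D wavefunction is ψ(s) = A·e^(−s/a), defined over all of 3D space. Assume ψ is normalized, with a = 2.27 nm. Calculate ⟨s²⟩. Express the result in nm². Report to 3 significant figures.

⟨s^2⟩ ≈ 15.5 nm^2

The expectation value is the |ψ|²-weighted average of s^2: ∫ s^2|ψ|² 4πs² ds.
With ∫₀^∞ s^4 e^(−αs) ds = 4!/α^5, since the A² factors cancel between numerator and denominator, ⟨s²⟩ = 3·a^2.
With a = 2.27, ⟨s^2⟩ = 15.46.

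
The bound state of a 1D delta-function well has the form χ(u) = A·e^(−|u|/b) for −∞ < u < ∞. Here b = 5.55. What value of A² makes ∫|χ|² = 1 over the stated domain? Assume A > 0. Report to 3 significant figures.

The normalization condition is ∫|χ|² du = 1 from −∞ to ∞.
With ∫₀^∞ u^0 e^(−αu) du = 0!/α^1, ∫|χ|² du = A²·(b).
Hence A² = 1/[b].
Plugging in b = 5.55 yields A = 0.4245.

A^2 ≈ 0.180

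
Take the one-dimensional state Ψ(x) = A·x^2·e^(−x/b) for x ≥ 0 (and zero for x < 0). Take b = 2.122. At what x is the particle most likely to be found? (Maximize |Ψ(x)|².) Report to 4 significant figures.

Differentiate |Ψ(x)|² with respect to x and set to zero.
This gives x = 2·b.
With b = 2.122, the most probable position is 4.2440.

x ≈ 4.244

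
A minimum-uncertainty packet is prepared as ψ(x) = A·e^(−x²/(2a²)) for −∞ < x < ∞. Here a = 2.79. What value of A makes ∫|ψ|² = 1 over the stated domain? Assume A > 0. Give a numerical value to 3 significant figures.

Require ∫ |ψ|² dx = 1 over the whole domain.
Differentiating ∫e^(−αx²) dx = √(π/α) under α to get the higher moments, with ψ = A·e^(−x²/(2a²)), the integral evaluates to A²·[√(π)·a].
Setting this equal to 1 gives A² = 1/(√(π)·a).
With a = 2.79: A² = 0.2022 and A = 0.4497.

A ≈ 0.450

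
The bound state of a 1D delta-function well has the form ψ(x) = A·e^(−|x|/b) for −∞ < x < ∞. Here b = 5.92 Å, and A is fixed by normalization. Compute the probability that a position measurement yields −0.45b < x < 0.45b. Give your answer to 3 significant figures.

P ≈ 0.593

|ψ|² is the probability density, so P = ∫_{−0.45b}^{0.45b} |ψ|² dx.
The normalization integral ∫|ψ|²dx over the whole domain equals b·A², and A² cancels in the ratio.
By symmetry take twice the x ≥ 0 contribution in numerator and denominator; the 2's cancel. Let u = x/b; then A² and the length scale cancel, so P = ∫_{0}^{0.45} e^(-2·u) du ÷ ∫_{0}^{∞} e^(-2·u) du.
Using ∫ e^(-2·u) du = -e^(-2·u)/2, the numerator is 1/2 - e^(-9/10)/2 and the denominator is 1/2.
Evaluating gives P = 0.5934.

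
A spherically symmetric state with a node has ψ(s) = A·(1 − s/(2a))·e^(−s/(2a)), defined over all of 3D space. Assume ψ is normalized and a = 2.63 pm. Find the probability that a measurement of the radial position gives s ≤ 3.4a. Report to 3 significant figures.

P ≈ 0.103

P = ∫ |ψ|² 4πs² ds over s ≤ 3.4a.
A² is fixed by ∫₀^∞ 4πs²|ψ|² ds = 1, i.e. A² = (8·π·a^3)^(−1).
In terms of u = s/a (A², 4π and the length scale all cancel between numerator and denominator), P = [∫_{0}^{3.4} u^2·(1 - u/2)^2·e^(-u) du] / [∫_{0}^{∞} u^2·(1 - u/2)^2·e^(-u) du].
With ∫ u^2·(1 - u/2)^2·e^(-u) du = -(u^4/4 + u^2 + 2·u + 2)·e^(-u) + C, the region integral is ≈ 0.20557 and the full one is 2.
The region integral divided by the full integral gives P = 0.1028.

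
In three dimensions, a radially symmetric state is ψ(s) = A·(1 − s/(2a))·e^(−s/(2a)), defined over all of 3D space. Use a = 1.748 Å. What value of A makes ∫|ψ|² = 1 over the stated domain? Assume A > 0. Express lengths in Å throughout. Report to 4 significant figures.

A ≈ 0.08631 Å^(-3/2)

The normalization condition is ∫|ψ|² 4πs² ds = 1 from 0 to ∞.
In 3D with spherical symmetry the volume element is 4πs² ds.
Using ∫₀^∞ sⁿ e^(−αs) ds = n!/αⁿ⁺¹, with ψ = A·(1 − s/(2a))·e^(−s/(2a)), the integral evaluates to A²·[8·π·a^3].
So A² = (8·π·a^3)^(−1).
With a = 1.748: A² = 0.0074496 and A = 0.086311.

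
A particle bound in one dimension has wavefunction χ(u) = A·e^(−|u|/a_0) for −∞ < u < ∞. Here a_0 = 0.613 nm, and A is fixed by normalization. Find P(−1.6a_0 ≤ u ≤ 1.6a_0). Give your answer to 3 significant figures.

|χ|² is the probability density, so P = ∫_{−1.6a_0}^{1.6a_0} |χ|² du.
Since A² = 1/(a_0), this is the region integral divided by the full normalization integral.
By symmetry take twice the u ≥ 0 contribution in numerator and denominator; the 2's cancel. In terms of t = u/a_0 (A² and the length scale cancel between numerator and denominator), P = [∫_{0}^{1.6} e^(-2·t) dt] / [∫_{0}^{∞} e^(-2·t) dt].
An antiderivative of e^(-2·t) is -e^(-2·t)/2; evaluating from 0 to 1.6 gives 1/2 - e^(-16/5)/2, while the full integral is 1/2.
The result is P = 0.9592.

P ≈ 0.959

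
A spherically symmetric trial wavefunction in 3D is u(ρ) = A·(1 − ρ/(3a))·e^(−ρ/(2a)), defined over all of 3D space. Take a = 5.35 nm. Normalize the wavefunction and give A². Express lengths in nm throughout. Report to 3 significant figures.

Require ∫ |u|² 4πρ² dρ = 1 over the whole domain.
(Spherical symmetry: dV = 4πρ² dρ.)
With ∫₀^∞ ρ^4 e^(−αρ) dρ = 4!/α^5, with u = A·(1 − ρ/(3a))·e^(−ρ/(2a)), the integral evaluates to A²·[8·π·a^3/3].
So A² = (8·π·a^3/3)^(−1).
Plugging in a = 5.35 yields A = 0.02792.

A^2 ≈ 0.000780 nm^(-3)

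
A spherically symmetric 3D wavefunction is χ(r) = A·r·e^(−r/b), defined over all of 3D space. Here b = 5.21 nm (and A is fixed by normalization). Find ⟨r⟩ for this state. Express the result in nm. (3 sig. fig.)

The expectation value is the |χ|²-weighted average of r: ∫ r|χ|² 4πr² dr.
Evaluating both integrals, ⟨r⟩ = 5·b/2.
With b = 5.21, ⟨r⟩ = 13.03.

⟨r⟩ ≈ 13.0 nm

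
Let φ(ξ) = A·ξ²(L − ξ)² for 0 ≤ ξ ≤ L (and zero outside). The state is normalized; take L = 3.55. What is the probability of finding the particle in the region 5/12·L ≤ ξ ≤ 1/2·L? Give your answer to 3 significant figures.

P = ∫_{5/12·L}^{1/2·L} |φ(ξ)|² dξ.
With A² fixed by ∫|φ|² = 1, i.e. A² = (L^9/630)^(−1), substitute and integrate.
In terms of u = ξ/L (A² and the length scale cancel between numerator and denominator), P = [∫_{5/12}^{1/2} u^4·(1 - u)^4 du] / [∫_{0}^{1} u^4·(1 - u)^4 du].
Using ∫ u^4·(1 - u)^4 du = u^5·(70·u^4 - 315·u^3 + 540·u^2 - 420·u + 126)/630, the numerator is ≈ 0.00031376 and the denominator is 1/630.
Evaluating gives P = 0.1977.

P ≈ 0.198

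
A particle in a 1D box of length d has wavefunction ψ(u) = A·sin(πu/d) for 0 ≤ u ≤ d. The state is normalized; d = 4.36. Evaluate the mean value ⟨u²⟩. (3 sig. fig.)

The expectation value is the |ψ|²-weighted average of u^2: ∫ u^2|ψ|² du.
With ∫₀^d sin²(nπu/d) du = d/2, the ratio of the moment integral to the normalization integral gives ⟨u²⟩ = -d^2/(2·π^2) + d^2/3.
Putting d = 4.36 gives 5.373.

⟨u^2⟩ ≈ 5.37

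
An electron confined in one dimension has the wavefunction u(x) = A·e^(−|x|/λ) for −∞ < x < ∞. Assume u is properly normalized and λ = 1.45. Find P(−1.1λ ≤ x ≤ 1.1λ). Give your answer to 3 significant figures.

The probability is P = ∫ |u|² dx over [−1.1λ, 1.1λ].
With A² fixed by ∫|u|² = 1, i.e. A² = (λ)^(−1), substitute and integrate.
Both integrals are even about x = 0, so only the x ≥ 0 halves are needed (the factors of 2 cancel). Substituting t = x/λ, A² and the length scale cancel in the ratio: P = ∫_{0}^{1.1} e^(-2·t) dt / ∫_{0}^{∞} e^(-2·t) dt.
With ∫ e^(-2·t) dt = -e^(-2·t)/2 + C, the region integral is 1/2 - e^(-11/5)/2 and the full one is 1/2.
This works out to P = 0.8892.

P ≈ 0.889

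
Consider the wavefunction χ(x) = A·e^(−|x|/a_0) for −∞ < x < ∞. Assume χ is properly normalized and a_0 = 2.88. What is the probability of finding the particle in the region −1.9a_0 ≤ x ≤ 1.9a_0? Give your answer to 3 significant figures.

P ≈ 0.978

|χ|² is the probability density, so P = ∫_{−1.9a_0}^{1.9a_0} |χ|² dx.
Since A² = 1/(a_0), this is the region integral divided by the full normalization integral.
By symmetry take twice the x ≥ 0 contribution in numerator and denominator; the 2's cancel. In terms of u = x/a_0 (A² and the length scale cancel between numerator and denominator), P = [∫_{0}^{1.9} e^(-2·u) du] / [∫_{0}^{∞} e^(-2·u) du].
With ∫ e^(-2·u) du = -e^(-2·u)/2 + C, the region integral is 1/2 - e^(-19/5)/2 and the full one is 1/2.
This works out to P = 0.9776.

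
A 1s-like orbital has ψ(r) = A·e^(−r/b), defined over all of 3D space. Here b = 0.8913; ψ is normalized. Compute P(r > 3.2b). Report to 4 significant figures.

P = ∫ |ψ|² 4πr² dr over r > 3.2b.
Normalization gives A² = 1/(π·b^3).
Let u = r/b; then A², 4π and the length scale all cancel, so P = ∫_{3.2}^{∞} u^2·e^(-2·u) du ÷ ∫_{0}^{∞} u^2·e^(-2·u) du.
Using ∫ u^2·e^(-2·u) du = -(2·u^2 + 2·u + 1)·e^(-2·u)/4, the numerator is 697·e^(-32/5)/100 and the denominator is 1/4.
This evaluates to P = 0.046324.

P ≈ 0.04632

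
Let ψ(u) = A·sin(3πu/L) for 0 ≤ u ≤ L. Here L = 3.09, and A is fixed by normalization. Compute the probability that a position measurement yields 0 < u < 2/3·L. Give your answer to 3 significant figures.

P ≈ 0.667

The probability is P = ∫ |ψ|² du over [0, 2/3·L].
With A² fixed by ∫|ψ|² = 1, i.e. A² = (L/2)^(−1), substitute and integrate.
Substituting t = u/L, A² and the length scale cancel in the ratio: P = ∫_{0}^{2/3} sin(3·π·t)^2 dt / ∫_{0}^{1} sin(3·π·t)^2 dt.
An antiderivative of sin(3·π·t)^2 is t/2 - sin(6·π·t)/(12·π); evaluating from 0 to 2/3 gives 1/3, while the full integral is 1/2.
Evaluating gives P = 2/3.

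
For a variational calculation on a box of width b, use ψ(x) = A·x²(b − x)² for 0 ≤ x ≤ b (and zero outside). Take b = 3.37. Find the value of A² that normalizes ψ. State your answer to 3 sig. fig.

The normalization condition is ∫|ψ|² dx = 1 from 0 to b.
Expanding the polynomial and integrating term by term, ∫|ψ|² dx = A²·(b^9/630).
Hence A² = 1/[b^9/630].
With b = 3.37: A² = 0.01124 and A = 0.1060.

A^2 ≈ 0.0112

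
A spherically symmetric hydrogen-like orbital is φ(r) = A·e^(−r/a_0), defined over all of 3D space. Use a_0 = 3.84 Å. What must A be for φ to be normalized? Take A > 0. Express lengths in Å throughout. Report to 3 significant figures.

We need A² ∫|f|² 4πr² dr = 1, taking the integral from 0 to ∞.
In 3D with spherical symmetry the volume element is 4πr² dr.
Using ∫₀^∞ rⁿ e^(−αr) dr = n!/αⁿ⁺¹, carrying out the integral gives A² · π·a_0^3.
So A² = (π·a_0^3)^(−1).
Plugging in a_0 = 3.84 yields A = 0.07498.

A ≈ 0.0750 Å^(-3/2)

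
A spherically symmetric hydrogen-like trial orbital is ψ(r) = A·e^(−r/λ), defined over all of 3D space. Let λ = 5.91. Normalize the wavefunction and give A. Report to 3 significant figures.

A ≈ 0.0393

We need A² ∫|f|² 4πr² dr = 1, taking the integral from 0 to ∞.
Using ∫₀^∞ rⁿ e^(−αr) dr = n!/αⁿ⁺¹, ∫|ψ|² 4πr² dr = A²·(π·λ^3).
Setting this equal to 1 gives A² = 1/(π·λ^3).
With λ = 5.91: A² = 0.001542 and A = 0.03927.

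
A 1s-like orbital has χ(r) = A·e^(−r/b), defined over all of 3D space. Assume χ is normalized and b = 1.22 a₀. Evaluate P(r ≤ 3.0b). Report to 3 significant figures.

P = ∫ |χ|² 4πr² dr over r ≤ 3.0b.
The full normalization integral is A²·[π·b^3] = 1, fixing A².
In terms of u = r/b (A², 4π and the length scale all cancel between numerator and denominator), P = [∫_{0}^{3.0} u^2·e^(-2·u) du] / [∫_{0}^{∞} u^2·e^(-2·u) du].
An antiderivative of u^2·e^(-2·u) is -(2·u^2 + 2·u + 1)·e^(-2·u)/4; evaluating from 0 to 3.0 gives 1/4 - 25·e^(-6)/4, while the full integral is 1/4.
The region integral divided by the full integral gives P = 0.9380.

P ≈ 0.938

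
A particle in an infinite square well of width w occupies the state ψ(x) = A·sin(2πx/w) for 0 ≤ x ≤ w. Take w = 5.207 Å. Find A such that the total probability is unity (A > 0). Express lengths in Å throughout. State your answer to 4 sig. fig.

Require ∫ |ψ|² dx = 1 over the whole domain.
Using sin²θ = (1 − cos 2θ)/2, ∫|ψ|² dx = A²·(w/2).
Hence A² = 1/[w/2].
With w = 5.207: A² = 0.38410 and A = 0.61976.

A ≈ 0.6198 Å^(-1/2)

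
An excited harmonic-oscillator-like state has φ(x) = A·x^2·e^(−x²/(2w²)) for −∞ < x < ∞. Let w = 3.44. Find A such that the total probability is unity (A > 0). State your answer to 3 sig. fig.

The normalization condition is ∫|φ|² dx = 1 from −∞ to ∞.
Using the Gaussian integral ∫_{−∞}^{∞} e^(−αx²) dx = √(π/α), carrying out the integral gives A² · 3·√(π)·w^5/4.
Hence A² = 1/[3·√(π)·w^5/4].
With w = 3.44: A² = 0.001562 and A = 0.03952.

A ≈ 0.0395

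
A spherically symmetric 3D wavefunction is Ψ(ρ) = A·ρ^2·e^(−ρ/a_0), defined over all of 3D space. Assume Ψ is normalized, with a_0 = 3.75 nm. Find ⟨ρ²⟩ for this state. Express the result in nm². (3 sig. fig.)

By definition ⟨ρ²⟩ = ∫ ρ^2 |Ψ(ρ)|² 4πρ² dρ.
Using ∫₀^∞ ρⁿ e^(−αρ) dρ = n!/αⁿ⁺¹, since the A² factors cancel between numerator and denominator, ⟨ρ²⟩ = 14·a_0^2.
Putting a_0 = 3.75 gives 196.9.

⟨ρ^2⟩ ≈ 197 nm^2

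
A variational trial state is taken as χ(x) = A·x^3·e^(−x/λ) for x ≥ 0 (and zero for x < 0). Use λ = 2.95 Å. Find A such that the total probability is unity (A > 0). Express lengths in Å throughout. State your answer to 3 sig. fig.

A ≈ 0.00956 Å^(-7/2)

Normalization requires ∫|χ|² dx = 1, integrated from 0 to ∞.
Recall ∫₀^∞ x^m e^(−x/β) dx = m!·β^(m+1), the integral (without the A² prefactor) comes out to 45·λ^7/8.
Setting this equal to 1 gives A² = 1/(45·λ^7/8).
With λ = 2.95: A² = 0.00009144 and A = 0.009562.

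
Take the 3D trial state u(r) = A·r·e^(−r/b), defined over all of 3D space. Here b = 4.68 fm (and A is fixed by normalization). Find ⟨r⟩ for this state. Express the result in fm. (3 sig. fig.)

The expectation value is the |u|²-weighted average of r: ∫ r|u|² 4πr² dr.
With ∫₀^∞ r^5 e^(−αr) dr = 5!/α^6, the ratio of the moment integral to the normalization integral gives ⟨r⟩ = 5·b/2.
With b = 4.68, ⟨r⟩ = 11.70.

⟨r⟩ ≈ 11.7 fm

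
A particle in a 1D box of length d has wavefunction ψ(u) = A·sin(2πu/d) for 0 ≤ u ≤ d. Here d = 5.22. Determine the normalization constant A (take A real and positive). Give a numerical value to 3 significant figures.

Normalization requires ∫|ψ|² du = 1, integrated from 0 to d.
With ∫₀^d sin²(nπu/d) du = d/2, ∫|ψ|² du = A²·(d/2).
Hence A² = 1/[d/2].
With d = 5.22: A² = 0.3831 and A = 0.6190.

A ≈ 0.619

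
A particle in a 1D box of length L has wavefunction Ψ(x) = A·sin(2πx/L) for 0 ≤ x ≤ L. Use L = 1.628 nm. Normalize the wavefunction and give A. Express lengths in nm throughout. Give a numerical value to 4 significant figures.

Require ∫ |Ψ|² dx = 1 over the whole domain.
Using sin²θ = (1 − cos 2θ)/2, the integral (without the A² prefactor) comes out to L/2.
Setting this equal to 1 gives A² = 1/(L/2).
With L = 1.628: A² = 1.2285 and A = 1.1084.

A ≈ 1.108 nm^(-1/2)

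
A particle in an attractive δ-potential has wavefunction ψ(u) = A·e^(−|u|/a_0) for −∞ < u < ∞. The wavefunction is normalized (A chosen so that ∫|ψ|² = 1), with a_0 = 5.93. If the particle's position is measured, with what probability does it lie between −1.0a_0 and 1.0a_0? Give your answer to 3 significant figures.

P = ∫_{−1.0a_0}^{1.0a_0} |ψ(u)|² du.
With A² fixed by ∫|ψ|² = 1, i.e. A² = (a_0)^(−1), substitute and integrate.
By symmetry take twice the u ≥ 0 contribution in numerator and denominator; the 2's cancel. Let t = u/a_0; then A² and the length scale cancel, so P = ∫_{0}^{1.0} e^(-2·t) dt ÷ ∫_{0}^{∞} e^(-2·t) dt.
An antiderivative of e^(-2·t) is -e^(-2·t)/2; evaluating from 0 to 1.0 gives 1/2 - e^(-2)/2, while the full integral is 1/2.
Evaluating gives P = 0.8647.

P ≈ 0.865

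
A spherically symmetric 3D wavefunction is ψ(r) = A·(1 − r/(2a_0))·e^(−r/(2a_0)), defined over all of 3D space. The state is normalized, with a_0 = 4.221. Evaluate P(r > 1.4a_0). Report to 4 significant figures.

P = ∫ |ψ|² 4πr² dr over r > 1.4a_0.
The full normalization integral is A²·[8·π·a_0^3] = 1, fixing A².
Substituting u = r/a_0, A², 4π and the length scale all cancel in the ratio: P = ∫_{1.4}^{∞} u^2·(1 - u/2)^2·e^(-u) du / ∫_{0}^{∞} u^2·(1 - u/2)^2·e^(-u) du.
Using ∫ u^2·(1 - u/2)^2·e^(-u) du = -(u^4/4 + u^2 + 2·u + 2)·e^(-u), the numerator is ≈ 1.90383 and the denominator is 2.
Taking the ratio yields P = 0.95191.

P ≈ 0.9519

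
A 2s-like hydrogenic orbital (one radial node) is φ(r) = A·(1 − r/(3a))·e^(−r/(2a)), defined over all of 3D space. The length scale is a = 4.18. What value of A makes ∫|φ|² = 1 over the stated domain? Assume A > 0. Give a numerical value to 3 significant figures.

A ≈ 0.0404

Normalization requires ∫|φ|² 4πr² dr = 1, integrated from 0 to ∞.
The angular integral contributes 4π, leaving ∫₀^∞ r²|φ|² dr.
∫|φ|² 4πr² dr = A²·(8·π·a^3/3).
Plugging in a = 4.18 yields A = 0.04043.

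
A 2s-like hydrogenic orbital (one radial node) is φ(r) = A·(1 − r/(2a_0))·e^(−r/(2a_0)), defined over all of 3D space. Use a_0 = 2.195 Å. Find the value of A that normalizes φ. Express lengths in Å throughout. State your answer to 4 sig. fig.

A ≈ 0.06134 Å^(-3/2)

The normalization condition is ∫|φ|² 4πr² dr = 1 from 0 to ∞.
Using ∫₀^∞ rⁿ e^(−αr) dr = n!/αⁿ⁺¹, carrying out the integral gives A² · 8·π·a_0^3.
Setting this equal to 1 gives A² = 1/(8·π·a_0^3).
With a_0 = 2.195: A² = 0.0037623 and A = 0.061338.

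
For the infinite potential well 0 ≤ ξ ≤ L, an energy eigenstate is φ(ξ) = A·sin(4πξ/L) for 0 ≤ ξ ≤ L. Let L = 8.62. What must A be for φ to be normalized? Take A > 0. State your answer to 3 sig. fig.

A ≈ 0.482

Normalization requires ∫|φ|² dξ = 1, integrated from 0 to L.
With ∫₀^L sin²(nπξ/L) dξ = L/2, with φ = A·sin(4πξ/L), the integral evaluates to A²·[L/2].
Hence A² = 1/[L/2].
Plugging in L = 8.62 yields A = 0.4817.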